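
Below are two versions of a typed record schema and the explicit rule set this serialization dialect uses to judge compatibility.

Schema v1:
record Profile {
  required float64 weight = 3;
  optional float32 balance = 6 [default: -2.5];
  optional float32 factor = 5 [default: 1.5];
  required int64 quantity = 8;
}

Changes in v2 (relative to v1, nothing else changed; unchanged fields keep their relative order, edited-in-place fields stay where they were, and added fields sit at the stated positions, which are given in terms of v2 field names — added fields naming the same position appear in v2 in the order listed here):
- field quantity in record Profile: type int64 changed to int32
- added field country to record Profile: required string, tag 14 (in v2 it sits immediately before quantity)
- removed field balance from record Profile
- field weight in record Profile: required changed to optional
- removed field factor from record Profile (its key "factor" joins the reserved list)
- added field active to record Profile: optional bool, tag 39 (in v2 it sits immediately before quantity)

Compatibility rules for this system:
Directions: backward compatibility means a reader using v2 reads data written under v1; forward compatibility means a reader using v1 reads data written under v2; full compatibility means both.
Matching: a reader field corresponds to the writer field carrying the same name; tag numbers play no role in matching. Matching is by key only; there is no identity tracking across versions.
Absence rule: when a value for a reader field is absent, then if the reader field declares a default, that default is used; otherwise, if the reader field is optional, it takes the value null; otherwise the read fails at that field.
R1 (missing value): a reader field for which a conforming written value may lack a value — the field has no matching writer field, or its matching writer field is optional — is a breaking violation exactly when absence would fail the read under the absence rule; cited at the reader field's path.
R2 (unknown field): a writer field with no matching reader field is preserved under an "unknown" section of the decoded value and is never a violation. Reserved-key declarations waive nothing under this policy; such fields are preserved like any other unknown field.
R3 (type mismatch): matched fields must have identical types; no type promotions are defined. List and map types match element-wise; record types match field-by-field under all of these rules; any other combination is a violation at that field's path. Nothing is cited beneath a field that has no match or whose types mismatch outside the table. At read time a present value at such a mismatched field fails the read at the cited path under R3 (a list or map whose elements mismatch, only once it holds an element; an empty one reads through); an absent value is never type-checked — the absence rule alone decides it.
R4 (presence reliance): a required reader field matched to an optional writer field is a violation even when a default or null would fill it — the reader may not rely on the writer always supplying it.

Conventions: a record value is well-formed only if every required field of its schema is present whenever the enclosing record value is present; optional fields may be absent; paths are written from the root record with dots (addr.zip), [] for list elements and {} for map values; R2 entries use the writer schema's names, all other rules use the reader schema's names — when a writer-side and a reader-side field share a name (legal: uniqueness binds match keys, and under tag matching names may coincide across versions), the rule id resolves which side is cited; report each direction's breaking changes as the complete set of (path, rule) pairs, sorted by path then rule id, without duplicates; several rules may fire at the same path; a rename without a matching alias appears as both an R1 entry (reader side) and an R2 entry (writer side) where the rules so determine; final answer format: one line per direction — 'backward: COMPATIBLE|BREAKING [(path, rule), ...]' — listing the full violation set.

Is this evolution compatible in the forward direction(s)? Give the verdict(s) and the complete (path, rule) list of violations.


arrows below run writer -> reader for Profile
forward for Profile (reader v1, writer v2):
  weight: float64 -> float64, writer optional; from weight
  no writer field matches reader balance
  no writer field matches reader factor
  quantity: int32 -> int64, writer required; from quantity
  writer country: unknown to reader
  writer active: unknown to reader
  rule R3 violated at quantity
  rule R1 violated at weight
  rule R4 violated at weight
  => forward verdict for Profile: BREAKING, 3 violation(s)
ruling out the remaining Profile differences:
  added field country to record Profile: required string, tag 14 (in v2 it sits immediately before quantity) -> its effect on Profile is confined to the backward direction, not asked
  removed field balance from record Profile -> no rule fires on it in Profile's dialect; the asked verdict holds
  removed field factor from record Profile (its key "factor" joins the reserved list) -> no rule fires on it in Profile's dialect; the asked verdict holds
  added field active to record Profile: optional bool, tag 39 (in v2 it sits immediately before quantity) -> no rule fires on it in Profile's dialect; the asked verdict holds

forward: BREAKING [(quantity, R3), (weight, R1), (weight, R4)]


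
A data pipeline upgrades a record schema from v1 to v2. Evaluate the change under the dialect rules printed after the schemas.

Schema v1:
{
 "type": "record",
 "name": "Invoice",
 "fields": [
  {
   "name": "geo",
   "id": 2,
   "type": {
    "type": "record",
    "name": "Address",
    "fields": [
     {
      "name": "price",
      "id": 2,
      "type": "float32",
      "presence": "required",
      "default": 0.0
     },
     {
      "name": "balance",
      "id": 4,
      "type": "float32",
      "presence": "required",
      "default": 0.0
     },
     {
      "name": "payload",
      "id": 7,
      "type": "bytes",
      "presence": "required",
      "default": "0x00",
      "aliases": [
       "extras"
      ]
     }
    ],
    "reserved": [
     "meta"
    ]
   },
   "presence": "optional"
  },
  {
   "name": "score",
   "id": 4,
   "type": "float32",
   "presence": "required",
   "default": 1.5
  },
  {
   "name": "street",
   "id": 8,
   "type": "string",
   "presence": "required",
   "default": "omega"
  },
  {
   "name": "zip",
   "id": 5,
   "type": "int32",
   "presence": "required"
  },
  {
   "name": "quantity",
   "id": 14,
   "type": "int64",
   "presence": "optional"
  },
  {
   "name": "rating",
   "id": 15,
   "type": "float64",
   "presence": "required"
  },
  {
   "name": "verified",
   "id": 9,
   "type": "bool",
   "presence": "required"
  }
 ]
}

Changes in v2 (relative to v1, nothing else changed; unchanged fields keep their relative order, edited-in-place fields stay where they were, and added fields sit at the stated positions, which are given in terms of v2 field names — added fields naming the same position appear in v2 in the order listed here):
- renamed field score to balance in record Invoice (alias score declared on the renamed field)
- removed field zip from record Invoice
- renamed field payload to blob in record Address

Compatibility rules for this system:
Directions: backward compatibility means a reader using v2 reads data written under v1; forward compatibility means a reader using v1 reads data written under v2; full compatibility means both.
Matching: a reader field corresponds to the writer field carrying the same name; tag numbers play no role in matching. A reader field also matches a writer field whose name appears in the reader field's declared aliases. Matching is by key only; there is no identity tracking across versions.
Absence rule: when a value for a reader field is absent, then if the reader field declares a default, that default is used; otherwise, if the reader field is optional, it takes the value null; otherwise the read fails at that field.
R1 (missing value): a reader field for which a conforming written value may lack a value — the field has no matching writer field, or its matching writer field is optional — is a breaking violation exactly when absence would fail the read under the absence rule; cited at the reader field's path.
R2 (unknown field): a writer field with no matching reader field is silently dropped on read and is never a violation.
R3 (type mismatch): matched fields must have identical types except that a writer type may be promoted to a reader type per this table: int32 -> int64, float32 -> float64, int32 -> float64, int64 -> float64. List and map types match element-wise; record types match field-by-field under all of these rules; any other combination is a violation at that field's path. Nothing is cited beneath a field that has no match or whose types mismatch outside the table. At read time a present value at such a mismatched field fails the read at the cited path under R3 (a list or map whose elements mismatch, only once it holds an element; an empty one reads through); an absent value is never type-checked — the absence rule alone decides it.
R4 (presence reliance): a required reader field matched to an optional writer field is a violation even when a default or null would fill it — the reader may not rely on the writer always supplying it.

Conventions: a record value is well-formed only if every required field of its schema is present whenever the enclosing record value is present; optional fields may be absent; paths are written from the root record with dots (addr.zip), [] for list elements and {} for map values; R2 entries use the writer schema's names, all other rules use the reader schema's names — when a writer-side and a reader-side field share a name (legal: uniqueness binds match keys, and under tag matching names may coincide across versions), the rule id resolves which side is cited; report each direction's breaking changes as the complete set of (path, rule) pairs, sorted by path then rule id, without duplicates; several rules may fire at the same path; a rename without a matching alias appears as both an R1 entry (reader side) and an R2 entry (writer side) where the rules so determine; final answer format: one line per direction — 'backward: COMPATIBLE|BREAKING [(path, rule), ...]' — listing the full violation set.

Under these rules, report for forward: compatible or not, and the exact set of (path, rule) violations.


arrows below run writer -> reader for Invoice
forward for Invoice (reader v1, writer v2):
  geo <- geo (Address -> Address, writer optional)
  score has no writer counterpart
  street <- street (string -> string, writer required)
  zip has no writer counterpart
  quantity <- quantity (int64 -> int64, writer optional)
  rating <- rating (float64 -> float64, writer required)
  verified <- verified (bool -> bool, writer required)
  writer balance: unknown to reader
  geo.price <- geo.price (float32 -> float32, writer required)
  geo.balance <- geo.balance (float32 -> float32, writer required)
  geo.payload has no writer counterpart
  writer geo.blob: unknown to reader
  breaking: (zip, R1)
  => forward: BREAKING (1)
diffs on Invoice not affecting the asked answer:
  renamed field score to balance in record Invoice (alias score declared on the renamed field) -> fires no rule on Invoice, leaving the asked answer as it is
  renamed field payload to blob in record Address -> fires no rule on Invoice, leaving the asked answer as it is

forward: BREAKING [(zip, R1)]


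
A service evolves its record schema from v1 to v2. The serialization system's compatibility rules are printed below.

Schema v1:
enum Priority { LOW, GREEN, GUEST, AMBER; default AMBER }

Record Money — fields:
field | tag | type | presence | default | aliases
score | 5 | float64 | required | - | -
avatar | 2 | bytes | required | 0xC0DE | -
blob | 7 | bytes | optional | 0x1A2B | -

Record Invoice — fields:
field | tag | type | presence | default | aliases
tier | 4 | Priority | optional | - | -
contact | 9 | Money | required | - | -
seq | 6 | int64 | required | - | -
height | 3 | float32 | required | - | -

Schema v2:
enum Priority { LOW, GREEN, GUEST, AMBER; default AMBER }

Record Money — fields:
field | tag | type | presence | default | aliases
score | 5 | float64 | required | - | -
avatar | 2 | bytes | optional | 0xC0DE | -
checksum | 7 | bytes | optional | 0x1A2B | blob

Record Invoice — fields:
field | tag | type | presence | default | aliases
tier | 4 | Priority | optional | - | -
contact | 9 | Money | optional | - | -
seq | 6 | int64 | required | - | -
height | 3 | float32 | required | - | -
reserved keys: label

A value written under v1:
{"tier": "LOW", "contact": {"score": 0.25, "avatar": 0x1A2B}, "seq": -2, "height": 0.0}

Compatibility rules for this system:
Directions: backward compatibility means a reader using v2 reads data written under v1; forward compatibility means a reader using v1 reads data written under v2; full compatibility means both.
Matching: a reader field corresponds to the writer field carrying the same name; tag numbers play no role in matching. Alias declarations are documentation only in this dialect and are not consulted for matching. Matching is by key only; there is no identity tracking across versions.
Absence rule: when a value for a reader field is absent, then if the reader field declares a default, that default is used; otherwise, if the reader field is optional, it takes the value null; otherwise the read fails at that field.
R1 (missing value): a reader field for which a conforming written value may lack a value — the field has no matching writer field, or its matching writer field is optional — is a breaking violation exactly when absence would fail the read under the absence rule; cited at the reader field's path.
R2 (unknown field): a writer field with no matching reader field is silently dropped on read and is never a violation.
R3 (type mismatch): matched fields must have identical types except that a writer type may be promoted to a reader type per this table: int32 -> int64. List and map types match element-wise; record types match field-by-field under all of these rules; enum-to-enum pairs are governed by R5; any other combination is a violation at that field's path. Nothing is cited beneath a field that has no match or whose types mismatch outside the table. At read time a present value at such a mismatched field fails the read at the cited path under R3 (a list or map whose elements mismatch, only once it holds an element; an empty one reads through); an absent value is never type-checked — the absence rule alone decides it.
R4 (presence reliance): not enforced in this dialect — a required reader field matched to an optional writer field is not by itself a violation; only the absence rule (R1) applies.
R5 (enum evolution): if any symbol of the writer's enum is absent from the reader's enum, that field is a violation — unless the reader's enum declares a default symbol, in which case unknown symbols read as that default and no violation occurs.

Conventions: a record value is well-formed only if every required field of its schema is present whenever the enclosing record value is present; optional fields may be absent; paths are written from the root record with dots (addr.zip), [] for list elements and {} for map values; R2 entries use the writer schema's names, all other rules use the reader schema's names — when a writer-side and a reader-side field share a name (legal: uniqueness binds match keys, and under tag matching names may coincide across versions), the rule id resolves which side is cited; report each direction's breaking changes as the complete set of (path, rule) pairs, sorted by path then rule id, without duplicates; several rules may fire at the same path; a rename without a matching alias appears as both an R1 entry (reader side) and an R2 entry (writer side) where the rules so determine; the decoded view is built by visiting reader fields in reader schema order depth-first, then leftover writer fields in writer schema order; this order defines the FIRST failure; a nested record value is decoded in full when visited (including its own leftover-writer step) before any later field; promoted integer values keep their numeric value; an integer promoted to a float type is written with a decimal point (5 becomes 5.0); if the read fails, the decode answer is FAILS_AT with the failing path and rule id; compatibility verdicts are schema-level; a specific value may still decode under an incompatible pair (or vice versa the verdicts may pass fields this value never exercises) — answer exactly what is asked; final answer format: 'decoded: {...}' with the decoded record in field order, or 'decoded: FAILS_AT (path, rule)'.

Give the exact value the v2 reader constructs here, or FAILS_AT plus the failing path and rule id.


decoded: {"tier": "LOW", "contact": {"score": 0.25, "avatar": 0x1A2B, "checksum": 0x1A2B}, "seq": -2, "height": 0.0}

in Invoice below, arrows point writer -> reader
decode walk for Invoice under reader schema v2:
  tier := "LOW"
  contact.score := 0.25
  contact.avatar := 0x1A2B
  contact.checksum := 0x1A2B (missing; default applied)
  seq := -2
  height := 0.0
  => decoded: {"tier": "LOW", "contact": {"score": 0.25, "avatar": 0x1A2B, "checksum": 0x1A2B}, "seq": -2, "height": 0.0}
checking off the Invoice differences that do not matter here:
  field avatar in record Money: required changed to optional -> no rule fires on it and the decoded Invoice view is identical with or without it
  field contact in record Invoice: required changed to optional -> affects the rule determinations only; this particular Invoice value decodes identically


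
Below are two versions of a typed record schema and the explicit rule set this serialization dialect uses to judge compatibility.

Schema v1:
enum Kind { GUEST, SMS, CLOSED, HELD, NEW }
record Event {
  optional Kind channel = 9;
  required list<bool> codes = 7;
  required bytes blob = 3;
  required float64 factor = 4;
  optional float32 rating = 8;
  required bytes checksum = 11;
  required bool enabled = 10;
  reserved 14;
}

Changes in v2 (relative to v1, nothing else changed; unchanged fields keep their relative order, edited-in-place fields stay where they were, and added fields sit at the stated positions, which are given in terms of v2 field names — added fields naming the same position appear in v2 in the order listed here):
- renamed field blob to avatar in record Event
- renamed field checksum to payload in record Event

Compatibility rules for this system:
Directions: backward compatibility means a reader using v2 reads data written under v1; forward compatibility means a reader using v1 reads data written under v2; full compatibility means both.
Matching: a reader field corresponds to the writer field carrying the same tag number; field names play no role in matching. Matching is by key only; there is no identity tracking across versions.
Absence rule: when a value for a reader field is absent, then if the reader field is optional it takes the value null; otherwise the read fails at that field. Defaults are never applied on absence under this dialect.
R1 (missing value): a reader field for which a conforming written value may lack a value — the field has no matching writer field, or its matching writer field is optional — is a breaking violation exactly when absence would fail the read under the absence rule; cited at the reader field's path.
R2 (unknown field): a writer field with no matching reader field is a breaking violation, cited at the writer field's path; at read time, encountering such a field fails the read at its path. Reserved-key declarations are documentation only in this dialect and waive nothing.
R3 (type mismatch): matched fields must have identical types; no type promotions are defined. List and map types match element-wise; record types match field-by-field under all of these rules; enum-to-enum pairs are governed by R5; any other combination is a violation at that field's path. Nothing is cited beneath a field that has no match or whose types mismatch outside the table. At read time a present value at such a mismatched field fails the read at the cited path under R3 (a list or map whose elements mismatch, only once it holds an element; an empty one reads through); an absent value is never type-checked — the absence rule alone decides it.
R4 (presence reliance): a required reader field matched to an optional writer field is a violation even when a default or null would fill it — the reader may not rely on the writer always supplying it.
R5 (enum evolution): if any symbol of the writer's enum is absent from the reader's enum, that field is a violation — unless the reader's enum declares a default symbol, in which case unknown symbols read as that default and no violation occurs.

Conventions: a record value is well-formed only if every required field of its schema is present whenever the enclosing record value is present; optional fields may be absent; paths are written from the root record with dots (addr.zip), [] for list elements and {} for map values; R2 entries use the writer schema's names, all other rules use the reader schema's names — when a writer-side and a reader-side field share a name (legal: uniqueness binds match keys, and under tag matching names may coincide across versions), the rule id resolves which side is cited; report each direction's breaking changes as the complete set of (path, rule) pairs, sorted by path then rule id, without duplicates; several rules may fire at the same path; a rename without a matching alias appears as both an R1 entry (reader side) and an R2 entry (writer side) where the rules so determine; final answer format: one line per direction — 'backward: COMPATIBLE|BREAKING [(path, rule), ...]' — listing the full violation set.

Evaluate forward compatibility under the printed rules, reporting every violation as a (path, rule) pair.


forward: COMPATIBLE []

arrows below run writer -> reader for Event
forward on Event — v1 reading data written by v2:
  channel <- channel (Kind -> Kind, writer optional)
  codes <- codes (list<bool> -> list<bool>, writer required)
  blob <- avatar (bytes -> bytes, writer required)
  factor <- factor (float64 -> float64, writer required)
  rating <- rating (float32 -> float32, writer optional)
  checksum <- payload (bytes -> bytes, writer required)
  enabled <- enabled (bool -> bool, writer required)
  => forward: COMPATIBLE
ruling out the remaining Event differences:
  renamed field blob to avatar in record Event -> fires no rule on Event, leaving the asked answer as it is
  renamed field checksum to payload in record Event -> fires no rule on Event, leaving the asked answer as it is


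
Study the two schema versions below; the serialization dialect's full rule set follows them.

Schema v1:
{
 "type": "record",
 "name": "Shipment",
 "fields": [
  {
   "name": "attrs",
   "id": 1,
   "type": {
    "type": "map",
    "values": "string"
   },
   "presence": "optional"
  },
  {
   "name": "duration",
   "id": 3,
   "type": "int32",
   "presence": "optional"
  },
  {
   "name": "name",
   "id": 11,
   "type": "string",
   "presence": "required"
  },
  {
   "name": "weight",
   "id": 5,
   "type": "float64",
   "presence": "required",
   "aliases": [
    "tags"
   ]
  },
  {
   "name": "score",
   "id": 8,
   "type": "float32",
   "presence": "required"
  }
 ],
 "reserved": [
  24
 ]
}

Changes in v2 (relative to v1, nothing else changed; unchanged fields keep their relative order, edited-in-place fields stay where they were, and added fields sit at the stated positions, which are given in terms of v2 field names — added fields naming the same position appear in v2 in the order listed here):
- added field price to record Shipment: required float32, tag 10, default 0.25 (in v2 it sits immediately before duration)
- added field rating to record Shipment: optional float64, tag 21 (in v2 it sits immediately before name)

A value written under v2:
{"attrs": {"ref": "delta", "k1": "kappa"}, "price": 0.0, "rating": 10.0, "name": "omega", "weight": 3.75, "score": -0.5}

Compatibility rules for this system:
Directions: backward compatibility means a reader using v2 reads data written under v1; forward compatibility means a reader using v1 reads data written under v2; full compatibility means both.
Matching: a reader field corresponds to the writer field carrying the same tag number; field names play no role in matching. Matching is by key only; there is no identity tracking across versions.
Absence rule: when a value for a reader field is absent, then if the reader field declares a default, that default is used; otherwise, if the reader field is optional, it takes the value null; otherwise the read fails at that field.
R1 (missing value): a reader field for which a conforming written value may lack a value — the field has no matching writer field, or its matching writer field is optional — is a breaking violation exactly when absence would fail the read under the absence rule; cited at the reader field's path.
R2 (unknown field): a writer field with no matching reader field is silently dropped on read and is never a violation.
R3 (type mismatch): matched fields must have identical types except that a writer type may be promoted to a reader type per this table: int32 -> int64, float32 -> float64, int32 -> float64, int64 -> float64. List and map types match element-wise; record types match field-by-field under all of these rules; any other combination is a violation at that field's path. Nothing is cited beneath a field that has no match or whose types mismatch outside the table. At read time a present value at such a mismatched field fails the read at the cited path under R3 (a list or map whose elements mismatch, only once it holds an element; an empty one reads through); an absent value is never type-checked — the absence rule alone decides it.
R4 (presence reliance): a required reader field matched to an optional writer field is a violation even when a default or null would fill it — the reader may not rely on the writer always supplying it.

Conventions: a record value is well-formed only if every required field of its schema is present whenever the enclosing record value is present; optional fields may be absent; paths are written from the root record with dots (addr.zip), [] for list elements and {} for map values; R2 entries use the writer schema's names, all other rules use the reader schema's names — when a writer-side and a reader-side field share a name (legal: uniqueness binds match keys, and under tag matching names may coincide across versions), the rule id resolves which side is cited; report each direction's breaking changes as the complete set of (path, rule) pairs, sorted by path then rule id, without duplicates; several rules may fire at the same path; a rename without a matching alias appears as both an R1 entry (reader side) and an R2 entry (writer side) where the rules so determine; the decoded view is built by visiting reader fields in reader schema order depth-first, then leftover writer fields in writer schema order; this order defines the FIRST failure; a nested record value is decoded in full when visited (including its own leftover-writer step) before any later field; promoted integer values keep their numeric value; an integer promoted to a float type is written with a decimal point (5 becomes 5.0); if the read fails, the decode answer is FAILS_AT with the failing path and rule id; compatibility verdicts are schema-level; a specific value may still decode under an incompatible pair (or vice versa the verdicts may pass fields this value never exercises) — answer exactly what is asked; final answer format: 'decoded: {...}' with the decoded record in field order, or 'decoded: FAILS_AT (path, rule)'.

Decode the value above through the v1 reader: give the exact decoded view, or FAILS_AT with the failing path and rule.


decoded: {"attrs": {"ref": "delta", "k1": "kappa"}, "duration": null, "name": "omega", "weight": 3.75, "score": -0.5}

each type pair in Shipment: writer, then reader
migrating the Shipment value to v1:
  attrs := {"ref": "delta", "k1": "kappa"}
  duration := null (not supplied -> null)
  name := "omega"
  weight := 3.75
  score := -0.5
  writer price: unmatched, discarded
  writer rating: unmatched, discarded
  => decoded: {"attrs": {"ref": "delta", "k1": "kappa"}, "duration": null, "name": "omega", "weight": 3.75, "score": -0.5}
checking off the Shipment differences that do not matter here:
  added field price to record Shipment: required float32, tag 10, default 0.25 (in v2 it sits immediately before duration) -> triggers nothing under the printed rules; the Shipment answer is the same either way
  added field rating to record Shipment: optional float64, tag 21 (in v2 it sits immediately before name) -> triggers nothing under the printed rules; the Shipment answer is the same either way


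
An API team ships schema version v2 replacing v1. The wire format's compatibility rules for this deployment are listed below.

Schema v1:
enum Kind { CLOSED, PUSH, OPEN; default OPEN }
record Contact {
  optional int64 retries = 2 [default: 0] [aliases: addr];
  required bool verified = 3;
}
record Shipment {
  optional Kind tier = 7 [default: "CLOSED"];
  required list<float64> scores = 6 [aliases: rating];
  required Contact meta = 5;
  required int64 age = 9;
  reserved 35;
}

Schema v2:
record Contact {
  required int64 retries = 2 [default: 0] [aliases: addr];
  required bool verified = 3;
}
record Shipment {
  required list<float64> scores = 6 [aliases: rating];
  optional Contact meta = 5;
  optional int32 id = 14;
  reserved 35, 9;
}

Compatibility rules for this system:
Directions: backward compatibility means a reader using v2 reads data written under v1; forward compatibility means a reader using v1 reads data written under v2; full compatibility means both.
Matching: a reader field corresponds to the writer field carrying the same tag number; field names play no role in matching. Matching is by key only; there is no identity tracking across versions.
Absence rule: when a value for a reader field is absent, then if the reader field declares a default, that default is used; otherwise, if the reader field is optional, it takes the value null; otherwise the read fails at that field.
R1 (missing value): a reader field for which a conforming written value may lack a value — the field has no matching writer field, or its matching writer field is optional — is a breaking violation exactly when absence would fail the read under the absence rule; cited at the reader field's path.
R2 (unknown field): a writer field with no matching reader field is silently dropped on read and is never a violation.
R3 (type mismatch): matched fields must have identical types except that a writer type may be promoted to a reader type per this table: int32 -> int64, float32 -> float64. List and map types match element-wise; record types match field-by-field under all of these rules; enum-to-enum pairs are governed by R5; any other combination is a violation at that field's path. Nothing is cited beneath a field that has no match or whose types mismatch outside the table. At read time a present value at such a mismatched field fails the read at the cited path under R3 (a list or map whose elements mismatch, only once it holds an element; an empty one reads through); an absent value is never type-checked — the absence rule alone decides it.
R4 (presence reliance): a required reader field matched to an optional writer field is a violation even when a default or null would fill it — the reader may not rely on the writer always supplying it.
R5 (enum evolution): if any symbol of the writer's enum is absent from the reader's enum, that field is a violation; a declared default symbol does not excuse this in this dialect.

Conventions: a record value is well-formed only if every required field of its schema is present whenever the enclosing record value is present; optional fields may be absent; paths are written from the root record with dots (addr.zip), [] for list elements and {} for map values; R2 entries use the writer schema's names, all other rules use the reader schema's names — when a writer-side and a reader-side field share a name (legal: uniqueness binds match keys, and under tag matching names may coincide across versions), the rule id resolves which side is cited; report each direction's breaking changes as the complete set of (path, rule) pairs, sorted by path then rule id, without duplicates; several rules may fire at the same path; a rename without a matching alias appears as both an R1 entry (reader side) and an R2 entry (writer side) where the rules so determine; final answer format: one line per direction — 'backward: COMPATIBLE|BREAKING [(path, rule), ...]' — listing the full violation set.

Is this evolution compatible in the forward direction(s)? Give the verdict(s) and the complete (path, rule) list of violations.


the writer's type comes first in each Shipment pair
forward for Shipment (reader v1, writer v2):
  tier has no writer counterpart
  writer required, list<float64> -> list<float64>: reader scores maps from writer scores
  writer optional, Contact -> Contact: reader meta maps from writer meta
  age has no writer counterpart
  writer id: unknown to reader
  writer required, int64 -> int64: reader meta.retries maps from writer meta.retries
  writer required, bool -> bool: reader meta.verified maps from writer meta.verified
  breaking: (age, R1)
  breaking: (meta, R1)
  breaking: (meta, R4)
  => forward: BREAKING (3)
the rest of the Shipment diff is inert for this question:
  added field id to record Shipment: optional int32, tag 14 (in v2 it sits last) -> no rule fires on it in Shipment's dialect; the asked verdict holds
  field retries in record Contact: optional changed to required -> affects backward compatibility only, which is not asked
  removed field tier from record Shipment -> no rule fires on it in Shipment's dialect; the asked verdict holds

forward: BREAKING [(age, R1), (meta, R1), (meta, R4)]


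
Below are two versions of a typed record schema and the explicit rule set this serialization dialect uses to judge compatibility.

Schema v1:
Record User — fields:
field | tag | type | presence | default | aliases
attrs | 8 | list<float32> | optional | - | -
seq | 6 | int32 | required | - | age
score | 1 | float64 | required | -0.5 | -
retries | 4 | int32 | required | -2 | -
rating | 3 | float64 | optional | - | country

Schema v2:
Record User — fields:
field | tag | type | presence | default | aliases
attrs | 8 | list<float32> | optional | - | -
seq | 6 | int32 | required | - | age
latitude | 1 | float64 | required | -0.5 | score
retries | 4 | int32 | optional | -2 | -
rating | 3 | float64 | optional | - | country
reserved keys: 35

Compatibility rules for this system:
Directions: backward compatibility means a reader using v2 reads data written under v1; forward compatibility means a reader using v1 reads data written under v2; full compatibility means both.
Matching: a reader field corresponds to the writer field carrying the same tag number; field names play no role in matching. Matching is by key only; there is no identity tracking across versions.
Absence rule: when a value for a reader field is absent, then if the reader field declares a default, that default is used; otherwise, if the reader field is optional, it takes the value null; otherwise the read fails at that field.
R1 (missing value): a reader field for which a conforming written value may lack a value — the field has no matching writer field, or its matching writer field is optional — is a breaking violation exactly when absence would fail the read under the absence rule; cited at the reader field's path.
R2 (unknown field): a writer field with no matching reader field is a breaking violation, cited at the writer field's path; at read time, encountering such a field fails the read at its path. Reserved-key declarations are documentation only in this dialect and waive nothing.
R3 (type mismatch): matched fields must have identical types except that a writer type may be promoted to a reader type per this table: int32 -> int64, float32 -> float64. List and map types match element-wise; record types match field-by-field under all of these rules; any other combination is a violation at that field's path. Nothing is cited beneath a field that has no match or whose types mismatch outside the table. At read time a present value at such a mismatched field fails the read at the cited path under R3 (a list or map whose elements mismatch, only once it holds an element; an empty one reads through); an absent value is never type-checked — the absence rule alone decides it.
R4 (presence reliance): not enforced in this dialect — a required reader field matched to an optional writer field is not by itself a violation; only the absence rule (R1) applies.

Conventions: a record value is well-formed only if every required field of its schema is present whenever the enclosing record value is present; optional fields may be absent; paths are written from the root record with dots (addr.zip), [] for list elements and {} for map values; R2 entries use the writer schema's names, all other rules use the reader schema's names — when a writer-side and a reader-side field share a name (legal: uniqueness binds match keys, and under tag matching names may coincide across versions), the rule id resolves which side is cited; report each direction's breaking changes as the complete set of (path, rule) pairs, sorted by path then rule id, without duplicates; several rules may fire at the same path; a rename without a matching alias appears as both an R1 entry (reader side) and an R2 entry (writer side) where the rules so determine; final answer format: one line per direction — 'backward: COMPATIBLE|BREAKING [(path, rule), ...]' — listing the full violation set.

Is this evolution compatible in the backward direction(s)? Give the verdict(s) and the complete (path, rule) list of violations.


backward: COMPATIBLE []

arrows below run writer -> reader for User
checking backward for User: reader v2 against writer v1:
  writer optional, list<float32> -> list<float32>: reader attrs maps from writer attrs
  writer required, int32 -> int32: reader seq maps from writer seq
  writer required, float64 -> float64: reader latitude maps from writer score
  writer required, int32 -> int32: reader retries maps from writer retries
  writer optional, float64 -> float64: reader rating maps from writer rating
  => backward verdict for User: COMPATIBLE, no violations
the other User changes do not affect what is asked:
  field retries in record User: required changed to optional -> inert for the asked User verdict: nothing fires
  renamed field score to latitude in record User (alias score declared on the renamed field) -> inert for the asked User verdict: nothing fires


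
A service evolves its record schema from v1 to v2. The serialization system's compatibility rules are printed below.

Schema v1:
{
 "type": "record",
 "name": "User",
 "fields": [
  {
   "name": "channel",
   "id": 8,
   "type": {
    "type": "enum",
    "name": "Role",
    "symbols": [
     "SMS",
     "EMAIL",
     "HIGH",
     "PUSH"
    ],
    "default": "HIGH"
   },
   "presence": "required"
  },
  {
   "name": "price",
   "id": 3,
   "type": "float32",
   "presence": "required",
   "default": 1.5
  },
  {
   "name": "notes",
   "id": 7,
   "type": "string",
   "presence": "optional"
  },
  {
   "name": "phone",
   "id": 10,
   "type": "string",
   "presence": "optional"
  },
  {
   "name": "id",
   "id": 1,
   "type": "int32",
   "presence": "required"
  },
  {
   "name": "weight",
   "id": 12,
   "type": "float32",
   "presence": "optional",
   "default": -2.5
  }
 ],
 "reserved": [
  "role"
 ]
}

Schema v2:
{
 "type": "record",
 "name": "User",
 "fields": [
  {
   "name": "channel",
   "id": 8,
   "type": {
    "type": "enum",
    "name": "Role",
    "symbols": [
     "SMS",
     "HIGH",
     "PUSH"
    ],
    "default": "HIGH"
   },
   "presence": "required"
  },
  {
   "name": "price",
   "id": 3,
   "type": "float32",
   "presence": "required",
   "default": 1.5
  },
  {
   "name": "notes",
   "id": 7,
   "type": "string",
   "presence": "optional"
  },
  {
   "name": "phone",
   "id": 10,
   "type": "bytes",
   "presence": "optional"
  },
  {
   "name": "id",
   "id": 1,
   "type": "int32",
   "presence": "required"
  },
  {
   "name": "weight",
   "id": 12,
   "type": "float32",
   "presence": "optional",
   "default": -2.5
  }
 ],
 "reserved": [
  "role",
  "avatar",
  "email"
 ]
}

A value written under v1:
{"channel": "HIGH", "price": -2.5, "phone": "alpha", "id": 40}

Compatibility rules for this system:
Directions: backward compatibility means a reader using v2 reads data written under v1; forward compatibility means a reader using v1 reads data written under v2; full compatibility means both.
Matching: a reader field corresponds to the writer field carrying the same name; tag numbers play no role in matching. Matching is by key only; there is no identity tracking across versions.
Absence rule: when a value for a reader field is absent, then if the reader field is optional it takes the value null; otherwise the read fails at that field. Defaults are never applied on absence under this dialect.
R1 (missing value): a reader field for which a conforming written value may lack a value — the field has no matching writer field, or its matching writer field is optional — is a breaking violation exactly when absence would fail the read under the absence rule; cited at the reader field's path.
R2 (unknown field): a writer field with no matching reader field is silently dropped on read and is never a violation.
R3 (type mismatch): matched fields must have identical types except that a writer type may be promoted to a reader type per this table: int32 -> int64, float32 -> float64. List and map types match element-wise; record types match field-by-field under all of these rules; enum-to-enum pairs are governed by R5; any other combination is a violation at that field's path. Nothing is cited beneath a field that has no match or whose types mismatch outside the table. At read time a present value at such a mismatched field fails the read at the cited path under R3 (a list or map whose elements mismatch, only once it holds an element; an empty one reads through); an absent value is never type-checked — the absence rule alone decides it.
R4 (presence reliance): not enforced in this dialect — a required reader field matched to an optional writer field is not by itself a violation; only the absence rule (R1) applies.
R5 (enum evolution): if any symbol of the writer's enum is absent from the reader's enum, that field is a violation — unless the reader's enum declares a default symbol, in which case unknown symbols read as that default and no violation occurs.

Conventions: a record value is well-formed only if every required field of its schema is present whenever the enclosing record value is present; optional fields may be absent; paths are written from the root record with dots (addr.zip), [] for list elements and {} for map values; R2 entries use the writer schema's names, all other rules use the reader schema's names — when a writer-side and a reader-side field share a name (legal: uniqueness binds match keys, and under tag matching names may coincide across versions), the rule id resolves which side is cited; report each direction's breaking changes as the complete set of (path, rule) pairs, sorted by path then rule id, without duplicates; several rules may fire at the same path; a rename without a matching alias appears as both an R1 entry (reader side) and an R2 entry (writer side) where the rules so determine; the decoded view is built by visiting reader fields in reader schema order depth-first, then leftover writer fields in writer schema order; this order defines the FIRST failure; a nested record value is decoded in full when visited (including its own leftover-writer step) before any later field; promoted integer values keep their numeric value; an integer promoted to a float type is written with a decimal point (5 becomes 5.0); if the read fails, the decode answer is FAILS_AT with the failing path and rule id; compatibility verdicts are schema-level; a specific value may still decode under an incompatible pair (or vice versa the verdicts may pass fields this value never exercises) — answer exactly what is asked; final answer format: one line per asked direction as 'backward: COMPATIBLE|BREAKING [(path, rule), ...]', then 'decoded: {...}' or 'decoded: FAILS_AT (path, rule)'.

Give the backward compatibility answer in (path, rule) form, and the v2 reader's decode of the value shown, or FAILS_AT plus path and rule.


backward: BREAKING [(phone, R3)]; decoded: FAILS_AT (phone, R3)

the writer's type comes first in each User pair
backward for User (reader v2, writer v1):
  channel <- channel (Role -> Role, writer required)
  price <- price (float32 -> float32, writer required)
  notes <- notes (string -> string, writer optional)
  phone <- phone (string -> bytes, writer optional)
  id <- id (int32 -> int32, writer required)
  weight <- weight (float32 -> float32, writer optional)
  violation R3 at phone
  => 1 violation(s): backward is BREAKING for User
decode (reader v2):
  channel := "HIGH"
  price := -2.5
  notes := null (absent, optional -> null)
  read fails at phone under R3
  => FAILS_AT (phone, R3)
the other User changes do not affect what is asked:
  enum Role (field channel in record User): symbol EMAIL removed -> no rule fires on it in User's dialect; the asked verdict holds
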